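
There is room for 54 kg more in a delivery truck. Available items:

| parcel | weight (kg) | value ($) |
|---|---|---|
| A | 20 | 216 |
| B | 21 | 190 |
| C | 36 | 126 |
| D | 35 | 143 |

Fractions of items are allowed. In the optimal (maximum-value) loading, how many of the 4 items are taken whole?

2

Sort by value per unit weight and fill in that order.
Ratios (sorted): A 10.80, B 9.05, D 4.09, C 3.50
take A (20 @ 216); take B (21 @ 190); take 13/35 of D → 53.11. Capacity used 54/54.
2 item(s) taken whole; one partial (take 13/35 of D).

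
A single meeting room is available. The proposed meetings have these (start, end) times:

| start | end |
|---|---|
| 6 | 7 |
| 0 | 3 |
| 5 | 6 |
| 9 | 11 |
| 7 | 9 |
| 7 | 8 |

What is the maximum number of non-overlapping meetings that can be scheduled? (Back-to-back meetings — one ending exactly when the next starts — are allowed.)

5

Order by finish time; keep every interval that doesn't clash with the previous kept one.
By end time: (0,3), (5,6), (6,7), (7,8), (7,9), (9,11).
Pick (0,3); next start ≥ 3 → (5,6); next start ≥ 6 → (6,7); next start ≥ 7 → (7,8); next start ≥ 8 → (9,11).
Selected 5 meetings.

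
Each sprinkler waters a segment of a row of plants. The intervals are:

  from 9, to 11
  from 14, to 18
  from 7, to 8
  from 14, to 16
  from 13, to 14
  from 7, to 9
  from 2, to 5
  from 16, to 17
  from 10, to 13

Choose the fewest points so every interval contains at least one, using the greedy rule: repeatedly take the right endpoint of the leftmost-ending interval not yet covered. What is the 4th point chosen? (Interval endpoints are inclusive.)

By right end: [2,5]  [7,8]  [7,9]  [9,11]  [10,13]  [13,14]  [14,16]  [16,17]  [14,18]
[2,5] uncovered → point at 5; [7,8] uncovered → point at 8; [9,11] uncovered → point at 11; [13,14] uncovered → point at 14; [16,17] uncovered → point at 17.
Points: 5, 8, 11, 14, 17 (5 total).

14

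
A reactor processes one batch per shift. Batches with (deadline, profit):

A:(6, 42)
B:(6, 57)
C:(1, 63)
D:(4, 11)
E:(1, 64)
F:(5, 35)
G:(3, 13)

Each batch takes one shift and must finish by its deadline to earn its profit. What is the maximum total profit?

222

Profit order: E=64 C=63 B=57 A=42 F=35 G=13 D=11
Assign: E→slot 1, C skipped, B→slot 6, A→slot 5, F→slot 4, G→slot 3, D→slot 2.
Slots: [1:E] [2:D] [3:G] [4:F] [5:A] [6:B]
Profit = 64 + 11 + 13 + 35 + 42 + 57 = 222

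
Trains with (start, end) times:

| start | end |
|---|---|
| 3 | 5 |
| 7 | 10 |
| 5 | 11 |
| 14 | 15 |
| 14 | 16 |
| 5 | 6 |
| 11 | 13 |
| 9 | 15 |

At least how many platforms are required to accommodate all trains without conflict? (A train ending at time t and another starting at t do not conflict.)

3

Count concurrent intervals with a sweep; the peak is the room count.
Events (time:±→running): 3:+→1 5:-→0 5:+→1 5:+→2 6:-→1 7:+→2 9:+→3 … peak 3.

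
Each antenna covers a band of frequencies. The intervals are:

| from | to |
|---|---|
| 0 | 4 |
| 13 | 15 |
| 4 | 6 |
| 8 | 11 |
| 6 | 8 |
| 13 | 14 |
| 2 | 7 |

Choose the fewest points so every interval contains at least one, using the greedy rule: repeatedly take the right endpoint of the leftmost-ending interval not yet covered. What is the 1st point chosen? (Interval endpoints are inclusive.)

Sort by right endpoint; whenever an interval is uncovered, place a point at its right end.
Sorted: [0,4] [4,6] [2,7] [6,8] [8,11] [13,14] [13,15]
{[0,4],[4,6],[2,7]} hit by 4; {[6,8],[8,11]} hit by 8; {[13,14],[13,15]} hit by 14.
Points: 4, 8, 14 (3 total).

4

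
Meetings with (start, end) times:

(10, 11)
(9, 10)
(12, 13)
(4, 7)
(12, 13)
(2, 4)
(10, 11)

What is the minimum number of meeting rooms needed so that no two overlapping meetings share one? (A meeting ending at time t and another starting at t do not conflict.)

Count concurrent intervals with a sweep; the peak is the room count.
Events (time:±→running): 2:+→1 4:-→0 4:+→1 7:-→0 9:+→1 10:-→0 10:+→1 10:+→2 … peak 2.

2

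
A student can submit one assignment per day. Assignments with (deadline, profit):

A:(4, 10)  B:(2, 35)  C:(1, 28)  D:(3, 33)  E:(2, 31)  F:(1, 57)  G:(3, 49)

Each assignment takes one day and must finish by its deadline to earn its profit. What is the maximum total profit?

151

Sort by profit descending; place each in the latest free slot ≤ its deadline.
Profit order: F=57 G=49 B=35 D=33 E=31 C=28 A=10
Assign: F→slot 1, G→slot 3, B→slot 2, D skipped, E skipped, C skipped, A→slot 4.
Slots: [1:F] [2:B] [3:G] [4:A]
Profit = 57 + 35 + 49 + 10 = 151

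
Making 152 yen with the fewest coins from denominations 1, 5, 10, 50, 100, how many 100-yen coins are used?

1

Use the largest denomination that fits, subtract, and repeat.
152 = 1×100 + 1×50 + 2×1
Count of 100: 1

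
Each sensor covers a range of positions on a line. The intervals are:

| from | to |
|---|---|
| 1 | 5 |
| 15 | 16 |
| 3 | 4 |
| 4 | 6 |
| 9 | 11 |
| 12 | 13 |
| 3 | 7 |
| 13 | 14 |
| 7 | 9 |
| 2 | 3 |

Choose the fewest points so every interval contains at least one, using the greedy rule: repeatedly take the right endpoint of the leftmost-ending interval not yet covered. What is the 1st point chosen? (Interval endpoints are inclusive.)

3

By right end: [2,3]  [3,4]  [1,5]  [4,6]  [3,7]  [7,9]  [9,11]  [12,13]  [13,14]  [15,16]
[2,3] uncovered → point at 3; [4,6] uncovered → point at 6; [7,9] uncovered → point at 9; [12,13] uncovered → point at 13; [15,16] uncovered → point at 16.
Points: 3, 6, 9, 13, 16 (5 total).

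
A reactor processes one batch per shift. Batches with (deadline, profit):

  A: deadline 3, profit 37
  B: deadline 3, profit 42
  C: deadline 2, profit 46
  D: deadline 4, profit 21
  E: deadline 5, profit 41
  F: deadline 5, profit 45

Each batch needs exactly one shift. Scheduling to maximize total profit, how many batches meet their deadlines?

5

Sort by profit descending; place each in the latest free slot ≤ its deadline.
Profit order: C=46 F=45 B=42 E=41 A=37 D=21
Assign: C→slot 2, F→slot 5, B→slot 3, E→slot 4, A→slot 1, D skipped.
Slots: [1:A] [2:C] [3:B] [4:E] [5:F]
5 of 6 scheduled.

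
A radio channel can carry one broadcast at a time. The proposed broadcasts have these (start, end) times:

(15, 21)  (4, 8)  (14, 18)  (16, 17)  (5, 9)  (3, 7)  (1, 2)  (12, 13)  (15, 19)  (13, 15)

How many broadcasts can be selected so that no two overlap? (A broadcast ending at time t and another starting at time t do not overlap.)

5

Sorted by end: (1,2)  (3,7)  (4,8)  (5,9)  (12,13)  (13,15)  (16,17)  (14,18)  (15,19)  (15,21)
take (1,2); take (3,7); take (12,13); take (13,15); take (16,17); skip (15,19); skip (15,21).
Selected 5 broadcasts.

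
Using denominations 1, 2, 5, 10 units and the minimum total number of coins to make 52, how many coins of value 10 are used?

52 = 5×10 + 1×2
Count of 10: 5

5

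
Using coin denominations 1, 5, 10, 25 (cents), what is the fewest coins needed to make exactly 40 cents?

3

Use the largest denomination that fits, subtract, and repeat.
40 − 1×25→15 − 1×10→5 − 1×5→0
Total coins = 1 + 1 + 1 = 3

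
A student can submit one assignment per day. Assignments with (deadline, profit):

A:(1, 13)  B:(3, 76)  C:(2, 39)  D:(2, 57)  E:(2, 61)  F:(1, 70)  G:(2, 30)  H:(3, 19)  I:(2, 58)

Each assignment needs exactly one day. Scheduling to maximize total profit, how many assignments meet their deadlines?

3

Profit order: B=76 F=70 E=61 I=58 D=57 C=39 G=30 H=19 A=13
Assign: B→slot 3, F→slot 1, E→slot 2, I skipped, D skipped, C skipped, G skipped, H skipped, A skipped.
Slots: [1:F] [2:E] [3:B]
3 of 9 scheduled.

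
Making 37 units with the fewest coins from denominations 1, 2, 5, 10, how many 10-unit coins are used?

3

37 = 3×10 + 1×5 + 1×2
Count of 10: 3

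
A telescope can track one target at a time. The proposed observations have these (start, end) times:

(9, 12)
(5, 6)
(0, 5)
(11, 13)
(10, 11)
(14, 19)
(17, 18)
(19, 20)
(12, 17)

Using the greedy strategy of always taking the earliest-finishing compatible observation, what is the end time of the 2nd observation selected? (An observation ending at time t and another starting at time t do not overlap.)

6

By end time: (0,5), (5,6), (10,11), (9,12), (11,13), (12,17), (17,18), (14,19), (19,20).
Pick (0,5); next start ≥ 5 → (5,6); next start ≥ 6 → (10,11); next start ≥ 11 → (11,13); next start ≥ 13 → (17,18); next start ≥ 18 → (19,20).
Selected: (0,5) (5,6) (10,11) (11,13) (17,18) (19,20)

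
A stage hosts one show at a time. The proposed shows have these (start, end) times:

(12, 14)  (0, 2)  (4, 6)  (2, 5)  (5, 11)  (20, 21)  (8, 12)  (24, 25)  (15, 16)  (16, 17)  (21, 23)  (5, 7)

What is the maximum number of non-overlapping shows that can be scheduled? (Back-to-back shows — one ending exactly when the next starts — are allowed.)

Sort by end time and greedily take each interval whose start is ≥ the last chosen end.
Sorted by end: (0,2)  (2,5)  (4,6)  (5,7)  (5,11)  (8,12)  (12,14)  (15,16)  (16,17)  (20,21)  (21,23)  (24,25)
take (0,2); take (2,5); take (5,7); take (8,12); take (12,14); take (15,16); take (16,17); take (20,21); take (21,23); take (24,25).
Selected 10 shows.

10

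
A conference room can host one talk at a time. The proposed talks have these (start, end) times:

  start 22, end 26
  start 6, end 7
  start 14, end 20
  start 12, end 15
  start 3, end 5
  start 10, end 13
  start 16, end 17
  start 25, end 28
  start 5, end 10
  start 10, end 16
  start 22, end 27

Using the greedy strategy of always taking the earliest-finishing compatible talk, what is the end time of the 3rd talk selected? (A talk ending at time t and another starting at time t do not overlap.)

Greedy by earliest finish: after sorting by end time, pick each interval compatible with the last pick.
Sorted by end: (3,5)  (6,7)  (5,10)  (10,13)  (12,15)  (10,16)  (16,17)  (14,20)  (22,26)  (22,27)  (25,28)
take (3,5); take (6,7); take (10,13); take (16,17); take (22,26).
Selected: (3,5) (6,7) (10,13) (16,17) (22,26)

13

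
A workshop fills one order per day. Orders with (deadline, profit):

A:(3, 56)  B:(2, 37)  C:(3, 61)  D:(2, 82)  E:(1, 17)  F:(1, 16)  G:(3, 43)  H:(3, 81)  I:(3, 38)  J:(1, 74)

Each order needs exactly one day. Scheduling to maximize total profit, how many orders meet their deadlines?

3

By profit: D(d2,82), H(d3,81), J(d1,74), C(d3,61), A(d3,56), G(d3,43), I(d3,38), B(d2,37), E(d1,17), F(d1,16)
D→slot 2; H→slot 3; J→slot 1; C skipped; A skipped; G skipped; I skipped; B skipped; E skipped; F skipped.
3 of 10 scheduled.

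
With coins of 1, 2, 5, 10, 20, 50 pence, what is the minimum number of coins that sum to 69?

5

Use the largest denomination that fits, subtract, and repeat.
69 = 1×50 + 1×10 + 1×5 + 2×2
Total coins = 1 + 1 + 1 + 2 = 5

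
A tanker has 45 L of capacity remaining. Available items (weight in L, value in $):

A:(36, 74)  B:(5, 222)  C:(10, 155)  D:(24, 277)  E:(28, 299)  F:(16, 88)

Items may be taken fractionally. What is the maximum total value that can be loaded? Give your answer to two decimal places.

Sort by value per unit weight and fill in that order.
Ratios (sorted): B 44.40, C 15.50, D 11.54, E 10.68, F 5.50, A 2.06
take B (5 @ 222); take C (10 @ 155); take D (24 @ 277); take 6/28 of E → 64.07. Capacity used 45/45.
Total value = 718.07

718.07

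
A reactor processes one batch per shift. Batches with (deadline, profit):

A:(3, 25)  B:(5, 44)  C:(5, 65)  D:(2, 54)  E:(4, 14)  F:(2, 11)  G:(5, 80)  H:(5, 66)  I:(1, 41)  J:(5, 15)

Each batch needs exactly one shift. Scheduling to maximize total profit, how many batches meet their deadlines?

5

By profit: G(d5,80), H(d5,66), C(d5,65), D(d2,54), B(d5,44), I(d1,41), A(d3,25), J(d5,15), E(d4,14), F(d2,11)
G→slot 5; H→slot 4; C→slot 3; D→slot 2; B→slot 1; I skipped; A skipped; J skipped; E skipped; F skipped.
5 of 10 scheduled.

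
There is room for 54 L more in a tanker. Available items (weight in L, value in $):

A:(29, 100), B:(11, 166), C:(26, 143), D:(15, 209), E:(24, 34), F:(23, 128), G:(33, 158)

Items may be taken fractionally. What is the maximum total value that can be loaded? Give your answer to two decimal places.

530.50

Sort by value per unit weight and fill in that order.
Order: B (166/11=15.09) > D (209/15=13.93) > F (128/23=5.57) > C (143/26=5.50) > G (158/33=4.79) > A (100/29=3.45) > E (34/24=1.42)
Fill: take B (11 @ 166) → take D (15 @ 209) → take F (23 @ 128) → take 5/26 of C → 27.50; 54/54 used.
Total value = 530.50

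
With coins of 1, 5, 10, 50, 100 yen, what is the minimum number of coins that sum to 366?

366 = 3×100 + 1×50 + 1×10 + 1×5 + 1×1
Total coins = 3 + 1 + 1 + 1 + 1 = 7

7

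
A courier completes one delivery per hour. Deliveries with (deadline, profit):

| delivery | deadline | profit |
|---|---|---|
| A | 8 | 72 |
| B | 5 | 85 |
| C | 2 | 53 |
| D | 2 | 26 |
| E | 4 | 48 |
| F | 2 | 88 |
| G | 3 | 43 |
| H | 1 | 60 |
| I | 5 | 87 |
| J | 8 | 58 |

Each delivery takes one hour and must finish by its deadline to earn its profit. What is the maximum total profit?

498

Sort by profit descending; place each in the latest free slot ≤ its deadline.
Profit order: F=88 I=87 B=85 A=72 H=60 J=58 C=53 E=48 G=43 D=26
Assign: F→slot 2, I→slot 5, B→slot 4, A→slot 8, H→slot 1, J→slot 7, C skipped, E→slot 3, G skipped, D skipped.
Slots: [1:H] [2:F] [3:E] [4:B] [5:I] [7:J] [8:A]
Profit = 60 + 88 + 48 + 85 + 87 + 58 + 72 = 498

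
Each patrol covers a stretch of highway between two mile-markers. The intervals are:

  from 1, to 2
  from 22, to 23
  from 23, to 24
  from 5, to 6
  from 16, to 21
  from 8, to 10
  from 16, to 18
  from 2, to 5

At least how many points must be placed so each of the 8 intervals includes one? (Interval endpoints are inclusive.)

5

Sorted: [1,2] [2,5] [5,6] [8,10] [16,18] [16,21] [22,23] [23,24]
{[1,2],[2,5]} hit by 2; {[5,6]} hit by 6; {[8,10]} hit by 10; {[16,18],[16,21]} hit by 18; {[22,23],[23,24]} hit by 23.
Points: 2, 6, 10, 18, 23 (5 total).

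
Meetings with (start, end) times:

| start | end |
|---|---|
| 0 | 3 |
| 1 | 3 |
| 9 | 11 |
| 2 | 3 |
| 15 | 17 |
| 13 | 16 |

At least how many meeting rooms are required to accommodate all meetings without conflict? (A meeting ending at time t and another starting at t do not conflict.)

Events (time:±→running): 0:+→1 1:+→2 2:+→3 … peak 3.

3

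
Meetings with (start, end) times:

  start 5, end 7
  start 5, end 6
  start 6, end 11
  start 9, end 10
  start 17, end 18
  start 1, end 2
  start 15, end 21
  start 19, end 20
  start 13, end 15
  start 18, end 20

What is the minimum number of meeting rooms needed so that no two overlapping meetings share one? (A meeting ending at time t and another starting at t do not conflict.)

3

The answer is the maximum number of intervals overlapping at any instant.
starts: [1, 5, 5, 6, 9, 13, 15, 17, 18, 19]
ends:   [2, 6, 7, 10, 11, 15, 18, 20, 20, 21]
s1→1 e2→0 s5→1 s5→2 e6→1 s6→2 e7→1 s9→2 e10→1 e11→0 s13→1 e15→0 s15→1 s17→2 e18→1 s18→2 s19→3  — peak 3.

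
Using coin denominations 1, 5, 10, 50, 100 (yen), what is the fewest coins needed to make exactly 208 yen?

208 = 2×100 + 1×5 + 3×1
Total coins = 2 + 1 + 3 = 6

6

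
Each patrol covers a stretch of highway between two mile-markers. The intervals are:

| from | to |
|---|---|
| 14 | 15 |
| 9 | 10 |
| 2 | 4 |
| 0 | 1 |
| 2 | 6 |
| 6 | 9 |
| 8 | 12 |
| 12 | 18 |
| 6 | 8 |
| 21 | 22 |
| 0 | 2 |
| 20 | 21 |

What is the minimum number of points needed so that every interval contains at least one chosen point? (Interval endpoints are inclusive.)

Process intervals by earliest right end; each time one isn't hit yet, stab at its right endpoint.
Sorted: [0,1] [0,2] [2,4] [2,6] [6,8] [6,9] [9,10] [8,12] [14,15] [12,18] [20,21] [21,22]
{[0,1],[0,2]} hit by 1; {[2,4],[2,6]} hit by 4; {[6,8],[6,9]} hit by 8; {[9,10],[8,12]} hit by 10; {[14,15],[12,18]} hit by 15; {[20,21],[21,22]} hit by 21.
Points: 1, 4, 8, 10, 15, 21 (6 total).

6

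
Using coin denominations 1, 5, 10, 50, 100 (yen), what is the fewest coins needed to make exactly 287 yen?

9

Greedy: take as many of the largest coin as possible, then repeat with the remainder.
287 − 2×100→87 − 1×50→37 − 3×10→7 − 1×5→2 − 2×1→0
Total coins = 2 + 1 + 3 + 1 + 2 = 9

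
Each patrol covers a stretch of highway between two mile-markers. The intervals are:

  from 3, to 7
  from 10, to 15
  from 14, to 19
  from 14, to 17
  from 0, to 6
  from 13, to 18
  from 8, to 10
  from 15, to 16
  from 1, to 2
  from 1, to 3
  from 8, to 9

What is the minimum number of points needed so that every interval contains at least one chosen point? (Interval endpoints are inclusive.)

By right end: [1,2]  [1,3]  [0,6]  [3,7]  [8,9]  [8,10]  [10,15]  [15,16]  [14,17]  [13,18]  [14,19]
[1,2] uncovered → point at 2; [3,7] uncovered → point at 7; [8,9] uncovered → point at 9; [10,15] uncovered → point at 15.
Points: 2, 7, 9, 15 (4 total).

4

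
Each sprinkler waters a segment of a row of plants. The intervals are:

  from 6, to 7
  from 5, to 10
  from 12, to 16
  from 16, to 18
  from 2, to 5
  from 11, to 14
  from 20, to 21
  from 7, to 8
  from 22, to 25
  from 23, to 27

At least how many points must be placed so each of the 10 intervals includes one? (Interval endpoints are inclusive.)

6

Process intervals by earliest right end; each time one isn't hit yet, stab at its right endpoint.
By right end: [2,5]  [6,7]  [7,8]  [5,10]  [11,14]  [12,16]  [16,18]  [20,21]  [22,25]  [23,27]
[2,5] uncovered → point at 5; [6,7] uncovered → point at 7; [11,14] uncovered → point at 14; [16,18] uncovered → point at 18; [20,21] uncovered → point at 21; [22,25] uncovered → point at 25.
Points: 5, 7, 14, 18, 21, 25 (6 total).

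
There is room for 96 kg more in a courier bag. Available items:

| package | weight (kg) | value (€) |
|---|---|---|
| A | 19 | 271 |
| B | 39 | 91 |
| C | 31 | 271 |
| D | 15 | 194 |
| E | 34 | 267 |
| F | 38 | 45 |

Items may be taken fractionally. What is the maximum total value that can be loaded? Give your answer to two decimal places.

979.44

Sort by value per unit weight and fill in that order.
Ratios (sorted): A 14.26, D 12.93, C 8.74, E 7.85, B 2.33, F 1.18
take A (19 @ 271); take D (15 @ 194); take C (31 @ 271); take 31/34 of E → 243.44. Capacity used 96/96.
Total value = 979.44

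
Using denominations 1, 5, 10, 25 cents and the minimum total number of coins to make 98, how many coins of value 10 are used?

2

98 = 3×25 + 2×10 + 3×1
Count of 10: 2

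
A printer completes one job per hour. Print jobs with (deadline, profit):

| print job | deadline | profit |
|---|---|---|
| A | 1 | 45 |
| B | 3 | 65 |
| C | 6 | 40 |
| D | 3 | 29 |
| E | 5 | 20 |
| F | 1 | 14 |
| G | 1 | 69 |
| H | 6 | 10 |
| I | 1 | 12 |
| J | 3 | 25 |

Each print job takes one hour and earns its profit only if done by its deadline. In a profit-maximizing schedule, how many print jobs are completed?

6

Take jobs in profit order; each goes to the latest open slot no later than its deadline.
By profit: G(d1,69), B(d3,65), A(d1,45), C(d6,40), D(d3,29), J(d3,25), E(d5,20), F(d1,14), I(d1,12), H(d6,10)
G→slot 1; B→slot 3; A skipped; C→slot 6; D→slot 2; J skipped; E→slot 5; F skipped; I skipped; H→slot 4.
6 of 10 scheduled.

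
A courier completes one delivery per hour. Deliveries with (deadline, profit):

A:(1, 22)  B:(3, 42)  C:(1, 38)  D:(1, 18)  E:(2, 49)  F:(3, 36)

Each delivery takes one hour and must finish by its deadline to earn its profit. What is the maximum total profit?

By profit: E(d2,49), B(d3,42), C(d1,38), F(d3,36), A(d1,22), D(d1,18)
E→slot 2; B→slot 3; C→slot 1; F skipped; A skipped; D skipped.
Profit = 38 + 49 + 42 = 129

129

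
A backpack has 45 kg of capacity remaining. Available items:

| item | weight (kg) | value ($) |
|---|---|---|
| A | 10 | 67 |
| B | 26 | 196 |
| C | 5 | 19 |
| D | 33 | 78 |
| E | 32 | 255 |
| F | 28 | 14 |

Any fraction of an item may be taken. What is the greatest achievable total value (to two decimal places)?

Sort by value per unit weight and fill in that order.
Order: E (255/32=7.97) > B (196/26=7.54) > A (67/10=6.70) > C (19/5=3.80) > D (78/33=2.36) > F (14/28=0.50)
Fill: take E (32 @ 255) → take 13/26 of B → 98.00; 45/45 used.
Total value = 353.00

353.00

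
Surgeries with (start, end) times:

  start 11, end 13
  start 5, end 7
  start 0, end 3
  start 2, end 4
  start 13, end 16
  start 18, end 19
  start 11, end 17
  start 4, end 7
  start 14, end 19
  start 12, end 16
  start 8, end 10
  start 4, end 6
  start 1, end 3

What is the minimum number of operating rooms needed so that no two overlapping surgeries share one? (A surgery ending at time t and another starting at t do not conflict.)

4

The answer is the maximum number of intervals overlapping at any instant.
Events (time:±→running): 0:+→1 1:+→2 2:+→3 3:-→2 3:-→1 4:-→0 4:+→1 4:+→2 5:+→3 6:-→2 7:-→1 7:-→0 8:+→1 10:-→0 11:+→1 11:+→2 12:+→3 13:-→2 13:+→3 14:+→4 … peak 4.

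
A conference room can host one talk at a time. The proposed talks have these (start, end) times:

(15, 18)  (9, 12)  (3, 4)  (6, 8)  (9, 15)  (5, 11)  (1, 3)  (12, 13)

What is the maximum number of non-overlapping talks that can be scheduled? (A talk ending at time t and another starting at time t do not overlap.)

Sort by end time and greedily take each interval whose start is ≥ the last chosen end.
By end time: (1,3), (3,4), (6,8), (5,11), (9,12), (12,13), (9,15), (15,18).
Pick (1,3); next start ≥ 3 → (3,4); next start ≥ 4 → (6,8); next start ≥ 8 → (9,12); next start ≥ 12 → (12,13); next start ≥ 13 → (15,18).
Selected 6 talks.

6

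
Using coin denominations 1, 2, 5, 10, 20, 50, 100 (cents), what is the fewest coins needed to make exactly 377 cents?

7

377 − 3×100→77 − 1×50→27 − 1×20→7 − 1×5→2 − 1×2→0
Total coins = 3 + 1 + 1 + 1 + 1 = 7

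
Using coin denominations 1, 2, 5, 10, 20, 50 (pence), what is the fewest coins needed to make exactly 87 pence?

87 − 1×50→37 − 1×20→17 − 1×10→7 − 1×5→2 − 1×2→0
Total coins = 1 + 1 + 1 + 1 + 1 = 5

5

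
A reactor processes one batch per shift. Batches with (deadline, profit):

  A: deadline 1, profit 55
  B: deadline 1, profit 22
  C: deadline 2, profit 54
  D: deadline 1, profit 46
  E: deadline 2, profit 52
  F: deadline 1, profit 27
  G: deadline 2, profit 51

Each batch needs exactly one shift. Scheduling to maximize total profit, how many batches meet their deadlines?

Profit order: A=55 C=54 E=52 G=51 D=46 F=27 B=22
Assign: A→slot 1, C→slot 2, E skipped, G skipped, D skipped, F skipped, B skipped.
Slots: [1:A] [2:C]
2 of 7 scheduled.

2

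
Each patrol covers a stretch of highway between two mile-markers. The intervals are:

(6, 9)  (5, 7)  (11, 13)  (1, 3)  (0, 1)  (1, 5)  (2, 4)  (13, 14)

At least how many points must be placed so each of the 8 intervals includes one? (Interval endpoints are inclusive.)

4

Process intervals by earliest right end; each time one isn't hit yet, stab at its right endpoint.
By right end: [0,1]  [1,3]  [2,4]  [1,5]  [5,7]  [6,9]  [11,13]  [13,14]
[0,1] uncovered → point at 1; [2,4] uncovered → point at 4; [5,7] uncovered → point at 7; [11,13] uncovered → point at 13.
Points: 1, 4, 7, 13 (4 total).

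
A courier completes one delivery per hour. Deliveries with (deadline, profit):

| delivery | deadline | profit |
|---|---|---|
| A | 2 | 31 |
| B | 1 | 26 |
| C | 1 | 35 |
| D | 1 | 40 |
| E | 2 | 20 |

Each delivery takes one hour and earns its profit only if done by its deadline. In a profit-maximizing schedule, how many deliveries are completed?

2

Take jobs in profit order; each goes to the latest open slot no later than its deadline.
By profit: D(d1,40), C(d1,35), A(d2,31), B(d1,26), E(d2,20)
D→slot 1; C skipped; A→slot 2; B skipped; E skipped.
2 of 5 scheduled.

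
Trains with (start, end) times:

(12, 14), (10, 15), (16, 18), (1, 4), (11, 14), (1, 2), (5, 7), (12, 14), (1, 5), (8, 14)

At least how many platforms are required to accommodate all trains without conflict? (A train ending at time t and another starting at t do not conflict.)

The answer is the maximum number of intervals overlapping at any instant.
starts: [1, 1, 1, 5, 8, 10, 11, 12, 12, 16]
ends:   [2, 4, 5, 7, 14, 14, 14, 14, 15, 18]
s1→1 s1→2 s1→3 e2→2 e4→1 e5→0 s5→1 e7→0 s8→1 s10→2 s11→3 s12→4 s12→5  — peak 5.

5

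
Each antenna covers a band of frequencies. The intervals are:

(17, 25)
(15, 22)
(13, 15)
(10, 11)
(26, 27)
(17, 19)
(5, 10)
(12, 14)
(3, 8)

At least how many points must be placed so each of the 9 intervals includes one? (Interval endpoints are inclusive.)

Sort by right endpoint; whenever an interval is uncovered, place a point at its right end.
By right end: [3,8]  [5,10]  [10,11]  [12,14]  [13,15]  [17,19]  [15,22]  [17,25]  [26,27]
[3,8] uncovered → point at 8; [10,11] uncovered → point at 11; [12,14] uncovered → point at 14; [17,19] uncovered → point at 19; [26,27] uncovered → point at 27.
Points: 8, 11, 14, 19, 27 (5 total).

5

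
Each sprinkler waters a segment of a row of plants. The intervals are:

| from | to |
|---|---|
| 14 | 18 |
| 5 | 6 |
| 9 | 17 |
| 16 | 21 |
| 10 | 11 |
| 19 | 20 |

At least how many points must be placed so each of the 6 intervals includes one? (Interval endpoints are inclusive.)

4

Process intervals by earliest right end; each time one isn't hit yet, stab at its right endpoint.
Sorted: [5,6] [10,11] [9,17] [14,18] [19,20] [16,21]
{[5,6]} hit by 6; {[10,11],[9,17]} hit by 11; {[14,18]} hit by 18; {[19,20],[16,21]} hit by 20.
Points: 6, 11, 18, 20 (4 total).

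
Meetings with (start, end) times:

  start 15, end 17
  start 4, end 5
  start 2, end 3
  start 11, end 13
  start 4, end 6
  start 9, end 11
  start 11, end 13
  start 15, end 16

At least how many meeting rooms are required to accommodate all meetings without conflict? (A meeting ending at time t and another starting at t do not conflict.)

2

The answer is the maximum number of intervals overlapping at any instant.
Events (time:±→running): 2:+→1 3:-→0 4:+→1 4:+→2 … peak 2.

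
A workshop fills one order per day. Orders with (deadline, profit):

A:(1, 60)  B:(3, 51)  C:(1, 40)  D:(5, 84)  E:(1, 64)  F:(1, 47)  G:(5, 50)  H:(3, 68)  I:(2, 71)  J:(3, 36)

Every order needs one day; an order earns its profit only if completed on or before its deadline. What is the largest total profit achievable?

Sort by profit descending; place each in the latest free slot ≤ its deadline.
Profit order: D=84 I=71 H=68 E=64 A=60 B=51 G=50 F=47 C=40 J=36
Assign: D→slot 5, I→slot 2, H→slot 3, E→slot 1, A skipped, B skipped, G→slot 4, F skipped, C skipped, J skipped.
Slots: [1:E] [2:I] [3:H] [4:G] [5:D]
Profit = 64 + 71 + 68 + 50 + 84 = 337

337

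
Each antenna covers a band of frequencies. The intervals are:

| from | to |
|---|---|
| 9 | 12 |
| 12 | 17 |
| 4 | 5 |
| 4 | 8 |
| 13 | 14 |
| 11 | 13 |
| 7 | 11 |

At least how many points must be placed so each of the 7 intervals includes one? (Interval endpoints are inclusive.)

3

Process intervals by earliest right end; each time one isn't hit yet, stab at its right endpoint.
By right end: [4,5]  [4,8]  [7,11]  [9,12]  [11,13]  [13,14]  [12,17]
[4,5] uncovered → point at 5; [7,11] uncovered → point at 11; [13,14] uncovered → point at 14.
Points: 5, 11, 14 (3 total).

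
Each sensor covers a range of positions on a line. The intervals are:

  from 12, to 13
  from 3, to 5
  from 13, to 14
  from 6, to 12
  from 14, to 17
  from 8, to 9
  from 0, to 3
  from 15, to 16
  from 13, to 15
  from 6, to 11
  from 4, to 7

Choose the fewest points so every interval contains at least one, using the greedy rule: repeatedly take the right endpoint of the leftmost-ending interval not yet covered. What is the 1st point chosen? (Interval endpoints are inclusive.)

3

By right end: [0,3]  [3,5]  [4,7]  [8,9]  [6,11]  [6,12]  [12,13]  [13,14]  [13,15]  [15,16]  [14,17]
[0,3] uncovered → point at 3; [4,7] uncovered → point at 7; [8,9] uncovered → point at 9; [12,13] uncovered → point at 13; [15,16] uncovered → point at 16.
Points: 3, 7, 9, 13, 16 (5 total).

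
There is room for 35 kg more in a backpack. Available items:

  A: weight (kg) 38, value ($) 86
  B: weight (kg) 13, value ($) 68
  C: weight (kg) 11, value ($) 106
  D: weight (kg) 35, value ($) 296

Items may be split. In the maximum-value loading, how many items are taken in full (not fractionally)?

1

Ratios (sorted): C 9.64, D 8.46, B 5.23, A 2.26
take C (11 @ 106); take 24/35 of D → 202.97. Capacity used 35/35.
1 item(s) taken whole; one partial (take 24/35 of D).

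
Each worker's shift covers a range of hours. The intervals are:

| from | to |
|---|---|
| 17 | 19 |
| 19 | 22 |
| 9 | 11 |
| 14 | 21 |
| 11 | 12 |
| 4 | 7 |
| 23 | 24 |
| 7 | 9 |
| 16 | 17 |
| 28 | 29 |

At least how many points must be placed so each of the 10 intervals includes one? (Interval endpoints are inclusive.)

6

Process intervals by earliest right end; each time one isn't hit yet, stab at its right endpoint.
By right end: [4,7]  [7,9]  [9,11]  [11,12]  [16,17]  [17,19]  [14,21]  [19,22]  [23,24]  [28,29]
[4,7] uncovered → point at 7; [9,11] uncovered → point at 11; [16,17] uncovered → point at 17; [19,22] uncovered → point at 22; [23,24] uncovered → point at 24; [28,29] uncovered → point at 29.
Points: 7, 11, 17, 22, 24, 29 (6 total).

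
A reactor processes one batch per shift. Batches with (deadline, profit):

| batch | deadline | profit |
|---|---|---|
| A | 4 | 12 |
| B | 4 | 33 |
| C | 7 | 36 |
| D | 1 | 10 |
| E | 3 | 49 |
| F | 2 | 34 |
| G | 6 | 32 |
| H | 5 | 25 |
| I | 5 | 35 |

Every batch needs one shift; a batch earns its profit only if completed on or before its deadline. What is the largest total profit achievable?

244

Profit order: E=49 C=36 I=35 F=34 B=33 G=32 H=25 A=12 D=10
Assign: E→slot 3, C→slot 7, I→slot 5, F→slot 2, B→slot 4, G→slot 6, H→slot 1, A skipped, D skipped.
Slots: [1:H] [2:F] [3:E] [4:B] [5:I] [6:G] [7:C]
Profit = 25 + 34 + 49 + 33 + 35 + 32 + 36 = 244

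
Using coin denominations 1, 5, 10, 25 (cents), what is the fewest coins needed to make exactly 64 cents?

64 = 2×25 + 1×10 + 4×1
Total coins = 2 + 1 + 4 = 7

7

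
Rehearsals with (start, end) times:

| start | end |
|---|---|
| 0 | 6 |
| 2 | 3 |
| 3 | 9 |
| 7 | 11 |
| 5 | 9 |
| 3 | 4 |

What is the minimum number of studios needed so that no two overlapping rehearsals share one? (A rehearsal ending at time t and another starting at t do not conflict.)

3

starts: [0, 2, 3, 3, 5, 7]
ends:   [3, 4, 6, 9, 9, 11]
s0→1 s2→2 e3→1 s3→2 s3→3  — peak 3.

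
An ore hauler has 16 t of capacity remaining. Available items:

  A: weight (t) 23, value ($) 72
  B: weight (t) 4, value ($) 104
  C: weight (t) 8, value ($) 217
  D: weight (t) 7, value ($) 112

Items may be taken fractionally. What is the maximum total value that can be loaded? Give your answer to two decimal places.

385.00

Greedy by value/weight ratio, highest first.
Order: C (217/8=27.12) > B (104/4=26.00) > D (112/7=16.00) > A (72/23=3.13)
Fill: take C (8 @ 217) → take B (4 @ 104) → take 4/7 of D → 64.00; 16/16 used.
Total value = 385.00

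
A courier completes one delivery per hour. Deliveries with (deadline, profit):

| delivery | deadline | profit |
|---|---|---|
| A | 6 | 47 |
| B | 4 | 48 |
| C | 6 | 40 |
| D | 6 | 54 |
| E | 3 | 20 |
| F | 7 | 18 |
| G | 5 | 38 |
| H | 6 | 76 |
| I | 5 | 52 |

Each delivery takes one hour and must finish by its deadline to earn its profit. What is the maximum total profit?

335

Take jobs in profit order; each goes to the latest open slot no later than its deadline.
By profit: H(d6,76), D(d6,54), I(d5,52), B(d4,48), A(d6,47), C(d6,40), G(d5,38), E(d3,20), F(d7,18)
H→slot 6; D→slot 5; I→slot 4; B→slot 3; A→slot 2; C→slot 1; G skipped; E skipped; F→slot 7.
Profit = 40 + 47 + 48 + 52 + 54 + 76 + 18 = 335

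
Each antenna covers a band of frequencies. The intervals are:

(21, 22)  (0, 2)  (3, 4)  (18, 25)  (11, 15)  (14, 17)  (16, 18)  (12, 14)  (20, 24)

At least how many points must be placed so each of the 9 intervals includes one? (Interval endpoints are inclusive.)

Process intervals by earliest right end; each time one isn't hit yet, stab at its right endpoint.
Sorted: [0,2] [3,4] [12,14] [11,15] [14,17] [16,18] [21,22] [20,24] [18,25]
{[0,2]} hit by 2; {[3,4]} hit by 4; {[12,14],[11,15],[14,17]} hit by 14; {[16,18]} hit by 18; {[21,22],[20,24],[18,25]} hit by 22.
Points: 2, 4, 14, 18, 22 (5 total).

5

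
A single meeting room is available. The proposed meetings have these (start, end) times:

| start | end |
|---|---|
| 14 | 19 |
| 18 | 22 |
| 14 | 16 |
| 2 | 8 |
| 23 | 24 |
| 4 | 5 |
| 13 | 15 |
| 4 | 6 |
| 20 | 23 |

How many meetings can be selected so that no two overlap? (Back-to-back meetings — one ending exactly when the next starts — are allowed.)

Greedy by earliest finish: after sorting by end time, pick each interval compatible with the last pick.
By end time: (4,5), (4,6), (2,8), (13,15), (14,16), (14,19), (18,22), (20,23), (23,24).
Pick (4,5); next start ≥ 5 → (13,15); next start ≥ 15 → (18,22); next start ≥ 22 → (23,24).
Selected 4 meetings.

4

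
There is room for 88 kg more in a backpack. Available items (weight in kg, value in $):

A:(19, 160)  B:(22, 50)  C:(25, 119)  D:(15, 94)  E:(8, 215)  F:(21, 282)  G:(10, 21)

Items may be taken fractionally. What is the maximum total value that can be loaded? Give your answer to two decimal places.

Sort by value per unit weight and fill in that order.
Ratios (sorted): E 26.88, F 13.43, A 8.42, D 6.27, C 4.76, B 2.27, G 2.10
take E (8 @ 215); take F (21 @ 282); take A (19 @ 160); take D (15 @ 94); take C (25 @ 119). Capacity used 88/88.
Total value = 870.00

870.00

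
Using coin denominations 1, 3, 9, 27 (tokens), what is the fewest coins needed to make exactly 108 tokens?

4

108 − 4×27→0
Total coins = 4 = 4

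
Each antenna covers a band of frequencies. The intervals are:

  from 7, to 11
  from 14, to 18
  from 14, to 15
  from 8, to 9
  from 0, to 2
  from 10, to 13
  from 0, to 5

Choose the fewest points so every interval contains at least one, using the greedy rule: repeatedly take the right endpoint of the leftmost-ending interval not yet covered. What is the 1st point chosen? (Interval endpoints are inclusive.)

Process intervals by earliest right end; each time one isn't hit yet, stab at its right endpoint.
Sorted: [0,2] [0,5] [8,9] [7,11] [10,13] [14,15] [14,18]
{[0,2],[0,5]} hit by 2; {[8,9],[7,11]} hit by 9; {[10,13]} hit by 13; {[14,15],[14,18]} hit by 15.
Points: 2, 9, 13, 15 (4 total).

2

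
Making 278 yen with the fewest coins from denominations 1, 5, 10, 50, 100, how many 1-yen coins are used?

Use the largest denomination that fits, subtract, and repeat.
278 = 2×100 + 1×50 + 2×10 + 1×5 + 3×1
Count of 1: 3

3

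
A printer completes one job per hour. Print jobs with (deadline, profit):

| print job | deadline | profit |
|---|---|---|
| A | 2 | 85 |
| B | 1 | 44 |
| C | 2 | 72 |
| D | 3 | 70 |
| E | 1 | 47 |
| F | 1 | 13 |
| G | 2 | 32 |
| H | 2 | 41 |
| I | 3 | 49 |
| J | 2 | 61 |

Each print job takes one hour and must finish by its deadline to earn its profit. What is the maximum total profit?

227

By profit: A(d2,85), C(d2,72), D(d3,70), J(d2,61), I(d3,49), E(d1,47), B(d1,44), H(d2,41), G(d2,32), F(d1,13)
A→slot 2; C→slot 1; D→slot 3; J skipped; I skipped; E skipped; B skipped; H skipped; G skipped; F skipped.
Profit = 72 + 85 + 70 = 227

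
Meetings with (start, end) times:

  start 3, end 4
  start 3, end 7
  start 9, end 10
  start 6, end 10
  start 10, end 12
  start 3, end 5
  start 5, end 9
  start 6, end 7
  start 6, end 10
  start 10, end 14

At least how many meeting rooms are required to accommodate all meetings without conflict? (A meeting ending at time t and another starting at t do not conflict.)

starts: [3, 3, 3, 5, 6, 6, 6, 9, 10, 10]
ends:   [4, 5, 7, 7, 9, 10, 10, 10, 12, 14]
s3→1 s3→2 s3→3 e4→2 e5→1 s5→2 s6→3 s6→4 s6→5  — peak 5.

5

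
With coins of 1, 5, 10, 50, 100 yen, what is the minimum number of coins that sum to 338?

10

338 = 3×100 + 3×10 + 1×5 + 3×1
Total coins = 3 + 3 + 1 + 3 = 10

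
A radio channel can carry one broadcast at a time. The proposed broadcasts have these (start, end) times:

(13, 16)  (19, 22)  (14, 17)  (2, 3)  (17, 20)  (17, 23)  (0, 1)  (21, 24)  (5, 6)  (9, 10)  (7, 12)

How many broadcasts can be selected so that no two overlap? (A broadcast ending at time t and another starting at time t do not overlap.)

7

By end time: (0,1), (2,3), (5,6), (9,10), (7,12), (13,16), (14,17), (17,20), (19,22), (17,23), (21,24).
Pick (0,1); next start ≥ 1 → (2,3); next start ≥ 3 → (5,6); next start ≥ 6 → (9,10); next start ≥ 10 → (13,16); next start ≥ 16 → (17,20); next start ≥ 20 → (21,24).
Selected 7 broadcasts.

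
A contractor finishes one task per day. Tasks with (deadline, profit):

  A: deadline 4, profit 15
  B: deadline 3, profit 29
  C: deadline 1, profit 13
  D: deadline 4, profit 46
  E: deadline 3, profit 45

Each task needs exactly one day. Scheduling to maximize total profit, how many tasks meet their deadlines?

Profit order: D=46 E=45 B=29 A=15 C=13
Assign: D→slot 4, E→slot 3, B→slot 2, A→slot 1, C skipped.
Slots: [1:A] [2:B] [3:E] [4:D]
4 of 5 scheduled.

4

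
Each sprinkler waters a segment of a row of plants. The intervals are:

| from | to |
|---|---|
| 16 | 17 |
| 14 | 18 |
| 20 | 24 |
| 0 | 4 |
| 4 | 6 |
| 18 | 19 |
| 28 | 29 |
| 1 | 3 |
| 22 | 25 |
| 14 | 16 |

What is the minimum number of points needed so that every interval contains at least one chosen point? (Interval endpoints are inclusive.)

Sort by right endpoint; whenever an interval is uncovered, place a point at its right end.
Sorted: [1,3] [0,4] [4,6] [14,16] [16,17] [14,18] [18,19] [20,24] [22,25] [28,29]
{[1,3],[0,4]} hit by 3; {[4,6]} hit by 6; {[14,16],[16,17],[14,18]} hit by 16; {[18,19]} hit by 19; {[20,24],[22,25]} hit by 24; {[28,29]} hit by 29.
Points: 3, 6, 16, 19, 24, 29 (6 total).

6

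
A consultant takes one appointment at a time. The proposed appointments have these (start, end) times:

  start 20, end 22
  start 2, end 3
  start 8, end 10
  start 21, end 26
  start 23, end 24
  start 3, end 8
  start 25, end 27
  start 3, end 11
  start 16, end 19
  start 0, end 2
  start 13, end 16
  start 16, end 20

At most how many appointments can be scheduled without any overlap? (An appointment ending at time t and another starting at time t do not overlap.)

Order by finish time; keep every interval that doesn't clash with the previous kept one.
Sorted by end: (0,2)  (2,3)  (3,8)  (8,10)  (3,11)  (13,16)  (16,19)  (16,20)  (20,22)  (23,24)  (21,26)  (25,27)
take (0,2); take (2,3); take (3,8); take (8,10); take (13,16); take (16,19); take (20,22); take (23,24); take (25,27).
Selected 9 appointments.

9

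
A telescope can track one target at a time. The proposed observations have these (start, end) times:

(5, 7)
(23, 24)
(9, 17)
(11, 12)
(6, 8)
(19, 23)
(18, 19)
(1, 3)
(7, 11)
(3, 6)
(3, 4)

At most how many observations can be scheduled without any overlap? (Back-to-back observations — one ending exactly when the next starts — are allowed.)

Order by finish time; keep every interval that doesn't clash with the previous kept one.
By end time: (1,3), (3,4), (3,6), (5,7), (6,8), (7,11), (11,12), (9,17), (18,19), (19,23), (23,24).
Pick (1,3); next start ≥ 3 → (3,4); next start ≥ 4 → (5,7); next start ≥ 7 → (7,11); next start ≥ 11 → (11,12); next start ≥ 12 → (18,19); next start ≥ 19 → (19,23); next start ≥ 23 → (23,24).
Selected 8 observations.

8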